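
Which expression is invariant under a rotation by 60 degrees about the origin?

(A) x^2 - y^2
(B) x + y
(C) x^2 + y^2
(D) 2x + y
C

A rotation by 60 degrees sends (x, y) to (x/2 - sqrt(3)y/2, sqrt(3)x/2 + y/2).
Substitute the transformed coordinates into each option and compare with the original:
(A) x^2 - y^2  ->  (x/2 - sqrt(3)y/2)^2 - (sqrt(3)x/2 + y/2)^2 = -x^2/2 - sqrt(3)xy + y^2/2   [differs from x^2 - y^2: not invariant]
(B) x + y  ->  (x/2 - sqrt(3)y/2) + (sqrt(3)x/2 + y/2) = x/2 + sqrt(3)x/2 - sqrt(3)y/2 + y/2   [differs from x + y: not invariant]
(C) x^2 + y^2  ->  (x/2 - sqrt(3)y/2)^2 + (sqrt(3)x/2 + y/2)^2 = x^2 + y^2   [equals x^2 + y^2: invariant]
(D) 2x + y  ->  2(x/2 - sqrt(3)y/2) + (sqrt(3)x/2 + y/2) = sqrt(3)x/2 + x - sqrt(3)y + y/2   [differs from 2x + y: not invariant]

Only option (C), x^2 + y^2, is unchanged by the transformation.
Geometrically, x^2 + y^2 is the squared distance from the origin, which every rotation about the origin preserves.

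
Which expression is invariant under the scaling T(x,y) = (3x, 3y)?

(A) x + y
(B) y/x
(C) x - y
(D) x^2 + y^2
B

Under the uniform scaling T(x,y) = (3x, 3y):
Substitute the transformed coordinates into each option and compare with the original:
(A) x + y  ->  (3x) + (3y) = 3x + 3y   [differs from x + y: not invariant]
(B) y/x  ->  (3y)/(3x) = y/x   [equals y/x: invariant]
(C) x - y  ->  (3x) - (3y) = 3x - 3y   [differs from x - y: not invariant]
(D) x^2 + y^2  ->  (3x)^2 + (3y)^2 = 9x^2 + 9y^2   [differs from x^2 + y^2: not invariant]

Only option (B), y/x, is unchanged by the transformation.
The common factor 3 cancels in a ratio of coordinates, while sums, products and sums of squares pick up factors of 3 or 9.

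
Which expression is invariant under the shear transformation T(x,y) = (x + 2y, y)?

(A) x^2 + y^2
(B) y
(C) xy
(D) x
B

Under the shear T(x,y) = (x + 2y, y):
Substitute the transformed coordinates into each option and compare with the original:
(A) x^2 + y^2  ->  (x + 2y)^2 + (y)^2 = x^2 + 4xy + 5y^2   [differs from x^2 + y^2: not invariant]
(B) y  ->  (y) = y   [equals y: invariant]
(C) xy  ->  (x + 2y)(y) = xy + 2y^2   [differs from xy: not invariant]
(D) x  ->  (x + 2y) = x + 2y   [differs from x: not invariant]

Only option (B), y, is unchanged by the transformation.
A horizontal shear moves points parallel to the x-axis, so the y-coordinate (and any function of y alone) is unchanged.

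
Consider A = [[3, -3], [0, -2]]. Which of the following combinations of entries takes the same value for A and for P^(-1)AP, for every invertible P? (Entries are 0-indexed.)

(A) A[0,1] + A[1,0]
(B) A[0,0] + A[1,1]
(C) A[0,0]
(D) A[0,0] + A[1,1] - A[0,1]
B

A[0,0] + A[1,1] is the trace of A. By the cyclic property of the trace, tr(P^(-1)AP) = tr(APP^(-1)) = tr(A), so it is the same for every matrix similar to A.

The other combinations are not similarity invariants. For example, take P = [[2, 1], [1, 1]] (det P = 1), so P^(-1) = [[1, -1], [-1, 2]] and
B = P^(-1)AP = [[5, 2], [-7, -4]].
Evaluating each option on A and on B:
(A) A[0,1] + A[1,0]: -3 for A, -5 for B -> changes
(B) A[0,0] + A[1,1]: 1 for A, 1 for B -> unchanged
(C) A[0,0]: 3 for A, 5 for B -> changes
(D) A[0,0] + A[1,1] - A[0,1]: 4 for A, -1 for B -> changes

Only (B) A[0,0] + A[1,1] = 1 survives (and it does so for every P, not just this one), so it is the invariant.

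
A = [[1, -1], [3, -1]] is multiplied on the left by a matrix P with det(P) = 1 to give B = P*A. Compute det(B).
2

By the multiplicative property of determinants, det(B) = det(P*A) = det(P) * det(A) = det(A),
so the determinant is invariant under multiplication by any determinant-1 matrix; we just need det(A).

det(A) = (1)(-1) - (-1)(3) = -1 - (-3) = 2

Therefore det(B) = 1 * 2 = 2.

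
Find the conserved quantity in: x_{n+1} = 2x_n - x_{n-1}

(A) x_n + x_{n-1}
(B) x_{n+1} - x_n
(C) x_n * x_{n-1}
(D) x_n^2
B

For the recurrence x_{n+1} = 2x_n - x_{n-1}:

If x_{n+1} = 2x_n - x_{n-1}, then:
x_{n+1} - x_n = x_n - x_{n-1}
The first difference is constant throughout the sequence.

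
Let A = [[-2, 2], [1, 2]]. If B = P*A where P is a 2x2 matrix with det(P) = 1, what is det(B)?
-6

By the multiplicative property of determinants, det(B) = det(P*A) = det(P) * det(A) = det(A),
so the determinant is invariant under multiplication by any determinant-1 matrix; we just need det(A).

det(A) = (-2)(2) - (2)(1) = -4 - 2 = -6

Therefore det(B) = 1 * (-6) = -6.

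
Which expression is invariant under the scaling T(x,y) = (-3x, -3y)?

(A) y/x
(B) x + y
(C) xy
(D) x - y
A

Under the uniform scaling T(x,y) = (-3x, -3y):
Substitute the transformed coordinates into each option and compare with the original:
(A) y/x  ->  (-3y)/(-3x) = y/x   [equals y/x: invariant]
(B) x + y  ->  (-3x) + (-3y) = -3x - 3y   [differs from x + y: not invariant]
(C) xy  ->  (-3x)(-3y) = 9xy   [differs from xy: not invariant]
(D) x - y  ->  (-3x) - (-3y) = -3x + 3y   [differs from x - y: not invariant]

Only option (A), y/x, is unchanged by the transformation.
The common factor -3 cancels in a ratio of coordinates, while sums, products and sums of squares pick up factors of -3 or 9.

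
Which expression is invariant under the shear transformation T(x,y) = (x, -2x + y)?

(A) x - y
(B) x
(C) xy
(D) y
B

Under the shear T(x,y) = (x, -2x + y):
Substitute the transformed coordinates into each option and compare with the original:
(A) x - y  ->  (x) - (-2x + y) = 3x - y   [differs from x - y: not invariant]
(B) x  ->  (x) = x   [equals x: invariant]
(C) xy  ->  (x)(-2x + y) = -2x^2 + xy   [differs from xy: not invariant]
(D) y  ->  (-2x + y) = -2x + y   [differs from y: not invariant]

Only option (B), x, is unchanged by the transformation.
A vertical shear moves points parallel to the y-axis, so the x-coordinate (and any function of x alone) is unchanged.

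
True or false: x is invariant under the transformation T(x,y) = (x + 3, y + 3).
False

Substitute T(x,y) = (x + 3, y + 3) into the expression and compare with the original.

Original: x
After applying T: (x + 3) = x + 3

This differs from the original x (difference: 3), so the expression is NOT invariant.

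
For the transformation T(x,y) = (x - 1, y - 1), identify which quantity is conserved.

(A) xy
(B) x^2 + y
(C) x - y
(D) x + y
C

An expression E(x,y) is invariant under T if E(T(x,y)) = E(x,y). Here T(x,y) = (x - 1, y - 1).
Substitute the transformed coordinates into each option and compare with the original:
(A) xy  ->  (x - 1)(y - 1) = xy - x - y + 1   [differs from xy: not invariant]
(B) x^2 + y  ->  (x - 1)^2 + (y - 1) = x^2 - 2x + y   [differs from x^2 + y: not invariant]
(C) x - y  ->  (x - 1) - (y - 1) = x - y   [equals x - y: invariant]
(D) x + y  ->  (x - 1) + (y - 1) = x + y - 2   [differs from x + y: not invariant]

Only option (C), x - y, is unchanged by the transformation.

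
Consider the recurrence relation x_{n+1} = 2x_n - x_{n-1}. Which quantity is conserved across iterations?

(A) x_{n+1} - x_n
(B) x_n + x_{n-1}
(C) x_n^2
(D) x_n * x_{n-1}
A

For the recurrence x_{n+1} = 2x_n - x_{n-1}:

If x_{n+1} = 2x_n - x_{n-1}, then:
x_{n+1} - x_n = x_n - x_{n-1}
The first difference is constant throughout the sequence.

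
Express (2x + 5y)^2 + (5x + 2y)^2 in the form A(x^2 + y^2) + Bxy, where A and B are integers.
29(x^2 + y^2) + 40xy

Expanding: (2x + 5y)^2 = 4x^2 + 20xy + 25y^2
(5x + 2y)^2 = 25x^2 + 20xy + 4y^2
Sum = (4+25)(x^2+y^2) + 40xy = 29(x^2 + y^2) + 40xy
This is symmetric in x and y.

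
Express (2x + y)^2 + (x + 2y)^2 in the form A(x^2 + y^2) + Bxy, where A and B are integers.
5(x^2 + y^2) + 8xy

Expanding: (2x + y)^2 = 4x^2 + 4xy + y^2
(x + 2y)^2 = x^2 + 4xy + 4y^2
Sum = (4+1)(x^2+y^2) + 8xy = 5(x^2 + y^2) + 8xy
This is symmetric in x and y.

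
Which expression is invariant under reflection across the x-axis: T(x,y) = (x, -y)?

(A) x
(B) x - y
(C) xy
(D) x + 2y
A

The map is reflection across the x-axis: T(x,y) = (x, -y).
Substitute the transformed coordinates into each option and compare with the original:
(A) x  ->  (x) = x   [equals x: invariant]
(B) x - y  ->  (x) - (-y) = x + y   [differs from x - y: not invariant]
(C) xy  ->  (x)(-y) = -xy   [differs from xy: not invariant]
(D) x + 2y  ->  (x) + 2(-y) = x - 2y   [differs from x + 2y: not invariant]

Only option (A), x, is unchanged by the transformation.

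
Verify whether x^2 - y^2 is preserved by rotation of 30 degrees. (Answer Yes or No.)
No

Applying rotation by 30 degrees: x' = x*cos(30 degrees) - y*sin(30 degrees) = sqrt(3)x/2 - y/2, y' = x*sin(30 degrees) + y*cos(30 degrees) = x/2 + sqrt(3)y/2

Substituting into x^2 - y^2:
(sqrt(3)x/2 - y/2)^2 - (x/2 + sqrt(3)y/2)^2
= x^2/2 - sqrt(3)xy - y^2/2

This differs from the original expression x^2 - y^2, so it is NOT invariant.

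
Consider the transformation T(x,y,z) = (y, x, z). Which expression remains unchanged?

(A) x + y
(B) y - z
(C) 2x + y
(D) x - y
A

Apply T(x,y,z) = (y, x, z) to each option, i.e. replace (x, y, z) by the transformed coordinates.
Substitute the transformed coordinates into each option and compare with the original:
(A) x + y  ->  (y) + (x) = x + y   [equals x + y: invariant]
(B) y - z  ->  (x) - (z) = x - z   [differs from y - z: not invariant]
(C) 2x + y  ->  2(y) + (x) = x + 2y   [differs from 2x + y: not invariant]
(D) x - y  ->  (y) - (x) = -x + y   [differs from x - y: not invariant]

Only option (A), x + y, is unchanged by the transformation.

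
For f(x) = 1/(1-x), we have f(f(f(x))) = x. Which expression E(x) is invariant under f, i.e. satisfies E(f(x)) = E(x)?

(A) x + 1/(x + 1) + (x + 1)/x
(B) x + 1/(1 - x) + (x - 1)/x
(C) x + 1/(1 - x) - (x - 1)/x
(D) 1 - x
B

Replace x by f(x) = 1/(1 - x) in each option and simplify. As a quick numerical cross-check, also compare E(5) with E(f(5)) = E(-1/4).

(A) x + 1/(x + 1) + (x + 1)/x  ->  (1/(1 - x)) + 1/((1/(1 - x)) + 1) + ((1/(1 - x)) + 1)/(1/(1 - x)) = (-x^3 + 6x^2 - 11x + 7)/(x^2 - 3x + 2); check: E(5) = 191/30 but E(-1/4) = -23/12.   [not invariant]
(B) x + 1/(1 - x) + (x - 1)/x  ->  (1/(1 - x)) + 1/(1 - (1/(1 - x))) + ((1/(1 - x)) - 1)/(1/(1 - x)), which simplifies back to x + 1/(1 - x) + (x - 1)/x; check: E(5) = 111/20, E(-1/4) = 111/20.   [invariant]
(C) x + 1/(1 - x) - (x - 1)/x  ->  (1/(1 - x)) + 1/(1 - (1/(1 - x))) - ((1/(1 - x)) - 1)/(1/(1 - x)) = (x^2(1 - x) - x + (x - 1)^2)/(x(x - 1)); check: E(5) = 79/20 but E(-1/4) = -89/20.   [not invariant]
(D) 1 - x  ->  1 - (1/(1 - x)) = x/(x - 1); check: E(5) = -4 but E(-1/4) = 5/4.   [not invariant]

Only (B) is unchanged. Indeed f(f(x)) = 1/(1 - 1/(1-x)) = (1-x)/(-x) = (x-1)/x, so E(x) = x + f(x) + f(f(x)) is the sum over the whole 3-cycle; applying f just permutes the three terms cyclically (x -> f(x) -> f(f(x)) -> x), leaving the sum unchanged.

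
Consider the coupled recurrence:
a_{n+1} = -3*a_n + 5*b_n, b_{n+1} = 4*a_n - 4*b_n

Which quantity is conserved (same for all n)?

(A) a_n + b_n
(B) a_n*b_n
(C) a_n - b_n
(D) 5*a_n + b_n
A

Replace a_n by a_{n+1} = -3*a_n + 5*b_n and b_n by b_{n+1} = 4*a_n - 4*b_n in each option and simplify:
(A) a_n + b_n  ->  (-3*a_n + 5*b_n) + (4*a_n - 4*b_n) = a_n + b_n   [conserved]
(B) a_n*b_n  ->  (-3*a_n + 5*b_n)*(4*a_n - 4*b_n) = -12*a_n^2 + 32*a_n*b_n - 20*b_n^2   [not conserved]
(C) a_n - b_n  ->  (-3*a_n + 5*b_n) - (4*a_n - 4*b_n) = -7*a_n + 9*b_n   [not conserved]
(D) 5*a_n + b_n  ->  5*(-3*a_n + 5*b_n) + (4*a_n - 4*b_n) = -11*a_n + 21*b_n   [not conserved]

Only (A) a_n + b_n returns to itself after one step, so it is the conserved quantity.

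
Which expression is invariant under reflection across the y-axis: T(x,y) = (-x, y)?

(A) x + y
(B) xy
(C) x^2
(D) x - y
C

The map is reflection across the y-axis: T(x,y) = (-x, y).
Substitute the transformed coordinates into each option and compare with the original:
(A) x + y  ->  (-x) + (y) = -x + y   [differs from x + y: not invariant]
(B) xy  ->  (-x)(y) = -xy   [differs from xy: not invariant]
(C) x^2  ->  (-x)^2 = x^2   [equals x^2: invariant]
(D) x - y  ->  (-x) - (y) = -x - y   [differs from x - y: not invariant]

Only option (C), x^2, is unchanged by the transformation.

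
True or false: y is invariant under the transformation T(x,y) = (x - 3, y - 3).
False

Substitute T(x,y) = (x - 3, y - 3) into the expression and compare with the original.

Original: y
After applying T: (y - 3) = y - 3

This differs from the original y (difference: -3), so the expression is NOT invariant.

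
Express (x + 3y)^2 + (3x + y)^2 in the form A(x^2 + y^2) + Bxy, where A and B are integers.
10(x^2 + y^2) + 12xy

Expanding: (x + 3y)^2 = x^2 + 6xy + 9y^2
(3x + y)^2 = 9x^2 + 6xy + y^2
Sum = (1+9)(x^2+y^2) + 12xy = 10(x^2 + y^2) + 12xy
This is symmetric in x and y.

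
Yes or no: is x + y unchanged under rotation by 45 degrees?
No

Applying rotation by 45 degrees: x' = x*cos(45 degrees) - y*sin(45 degrees) = sqrt(2)x/2 - sqrt(2)y/2, y' = x*sin(45 degrees) + y*cos(45 degrees) = sqrt(2)x/2 + sqrt(2)y/2

Substituting into x + y:
(sqrt(2)x/2 - sqrt(2)y/2) + (sqrt(2)x/2 + sqrt(2)y/2)
= sqrt(2)x

This differs from the original expression x + y, so it is NOT invariant.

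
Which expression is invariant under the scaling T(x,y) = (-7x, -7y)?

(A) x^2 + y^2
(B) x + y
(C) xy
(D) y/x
D

Under the uniform scaling T(x,y) = (-7x, -7y):
Substitute the transformed coordinates into each option and compare with the original:
(A) x^2 + y^2  ->  (-7x)^2 + (-7y)^2 = 49x^2 + 49y^2   [differs from x^2 + y^2: not invariant]
(B) x + y  ->  (-7x) + (-7y) = -7x - 7y   [differs from x + y: not invariant]
(C) xy  ->  (-7x)(-7y) = 49xy   [differs from xy: not invariant]
(D) y/x  ->  (-7y)/(-7x) = y/x   [equals y/x: invariant]

Only option (D), y/x, is unchanged by the transformation.
The common factor -7 cancels in a ratio of coordinates, while sums, products and sums of squares pick up factors of -7 or 49.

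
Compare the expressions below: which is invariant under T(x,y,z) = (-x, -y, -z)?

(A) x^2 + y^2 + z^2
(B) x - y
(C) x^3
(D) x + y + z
A

Apply T(x,y,z) = (-x, -y, -z) to each option, i.e. replace (x, y, z) by the transformed coordinates.
Substitute the transformed coordinates into each option and compare with the original:
(A) x^2 + y^2 + z^2  ->  (-x)^2 + (-y)^2 + (-z)^2 = x^2 + y^2 + z^2   [equals x^2 + y^2 + z^2: invariant]
(B) x - y  ->  (-x) - (-y) = -x + y   [differs from x - y: not invariant]
(C) x^3  ->  (-x)^3 = -x^3   [differs from x^3: not invariant]
(D) x + y + z  ->  (-x) + (-y) + (-z) = -x - y - z   [differs from x + y + z: not invariant]

Only option (A), x^2 + y^2 + z^2, is unchanged by the transformation.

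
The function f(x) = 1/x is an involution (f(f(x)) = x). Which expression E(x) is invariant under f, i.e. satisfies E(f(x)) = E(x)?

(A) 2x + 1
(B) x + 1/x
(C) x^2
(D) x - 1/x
B

Replace x by f(x) = 1/x in each option and simplify. As a quick numerical cross-check, also compare E(3) with E(f(3)) = E(1/3).

(A) 2x + 1  ->  2(1/x) + 1 = (x + 2)/x; check: E(3) = 7 but E(1/3) = 5/3.   [not invariant]
(B) x + 1/x  ->  (1/x) + 1/(1/x), which simplifies back to x + 1/x; check: E(3) = 10/3, E(1/3) = 10/3.   [invariant]
(C) x^2  ->  (1/x)^2 = x^(-2); check: E(3) = 9 but E(1/3) = 1/9.   [not invariant]
(D) x - 1/x  ->  (1/x) - 1/(1/x) = -x + 1/x; check: E(3) = 8/3 but E(1/3) = -8/3.   [not invariant]

Only (B) is unchanged. E is symmetric under swapping x with f(x) = 1/x, which is exactly what an involution does.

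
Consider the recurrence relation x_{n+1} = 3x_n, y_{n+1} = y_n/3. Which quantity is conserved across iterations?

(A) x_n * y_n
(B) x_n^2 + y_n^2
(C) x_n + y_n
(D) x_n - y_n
A

For the recurrence x_{n+1} = 3x_n, y_{n+1} = y_n/3:

x_{n+1} * y_{n+1} = (3x_n) * (y_n/3) = x_n * y_n
The product is conserved.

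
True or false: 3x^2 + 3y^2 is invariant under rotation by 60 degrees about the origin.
True

Applying rotation by 60 degrees: x' = x*cos(60 degrees) - y*sin(60 degrees) = x/2 - sqrt(3)y/2, y' = x*sin(60 degrees) + y*cos(60 degrees) = sqrt(3)x/2 + y/2

Substituting into 3x^2 + 3y^2:
3(x/2 - sqrt(3)y/2)^2 + 3(sqrt(3)x/2 + y/2)^2
= 3x^2 + 3y^2

This equals the original expression 3x^2 + 3y^2, so it IS invariant.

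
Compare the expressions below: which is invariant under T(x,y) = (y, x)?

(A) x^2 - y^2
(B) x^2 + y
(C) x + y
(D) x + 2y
C

An expression E(x,y) is invariant under T if E(T(x,y)) = E(x,y). Here T(x,y) = (y, x).
Substitute the transformed coordinates into each option and compare with the original:
(A) x^2 - y^2  ->  (y)^2 - (x)^2 = -x^2 + y^2   [differs from x^2 - y^2: not invariant]
(B) x^2 + y  ->  (y)^2 + (x) = x + y^2   [differs from x^2 + y: not invariant]
(C) x + y  ->  (y) + (x) = x + y   [equals x + y: invariant]
(D) x + 2y  ->  (y) + 2(x) = 2x + y   [differs from x + 2y: not invariant]

Only option (C), x + y, is unchanged by the transformation.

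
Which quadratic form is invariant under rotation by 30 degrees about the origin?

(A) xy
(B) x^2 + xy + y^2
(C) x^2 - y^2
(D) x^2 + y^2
D

Rotation by 30 degrees sends (x, y) to (sqrt(3)x/2 - y/2, x/2 + sqrt(3)y/2).
Substitute the transformed coordinates into each option and compare with the original:
(A) xy  ->  (sqrt(3)x/2 - y/2)(x/2 + sqrt(3)y/2) = sqrt(3)x^2/4 + xy/2 - sqrt(3)y^2/4   [differs from xy: not invariant]
(B) x^2 + xy + y^2  ->  (sqrt(3)x/2 - y/2)^2 + (sqrt(3)x/2 - y/2)(x/2 + sqrt(3)y/2) + (x/2 + sqrt(3)y/2)^2 = sqrt(3)x^2/4 + x^2 + xy/2 - sqrt(3)y^2/4 + y^2   [differs from x^2 + xy + y^2: not invariant]
(C) x^2 - y^2  ->  (sqrt(3)x/2 - y/2)^2 - (x/2 + sqrt(3)y/2)^2 = x^2/2 - sqrt(3)xy - y^2/2   [differs from x^2 - y^2: not invariant]
(D) x^2 + y^2  ->  (sqrt(3)x/2 - y/2)^2 + (x/2 + sqrt(3)y/2)^2 = x^2 + y^2   [equals x^2 + y^2: invariant]

Only option (D), x^2 + y^2, is unchanged by the transformation.
x^2 + y^2 is the squared distance from the origin, which rotations preserve.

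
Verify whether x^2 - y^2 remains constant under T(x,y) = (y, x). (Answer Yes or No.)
No

Substitute T(x,y) = (y, x) into the expression and compare with the original.

Original: x^2 - y^2
After applying T: (y)^2 - (x)^2 = -x^2 + y^2

This differs from the original x^2 - y^2 (difference: -2x^2 + 2y^2), so the expression is NOT invariant.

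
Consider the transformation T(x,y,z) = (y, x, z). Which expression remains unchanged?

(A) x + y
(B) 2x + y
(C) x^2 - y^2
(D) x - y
A

Apply T(x,y,z) = (y, x, z) to each option, i.e. replace (x, y, z) by the transformed coordinates.
Substitute the transformed coordinates into each option and compare with the original:
(A) x + y  ->  (y) + (x) = x + y   [equals x + y: invariant]
(B) 2x + y  ->  2(y) + (x) = x + 2y   [differs from 2x + y: not invariant]
(C) x^2 - y^2  ->  (y)^2 - (x)^2 = -x^2 + y^2   [differs from x^2 - y^2: not invariant]
(D) x - y  ->  (y) - (x) = -x + y   [differs from x - y: not invariant]

Only option (A), x + y, is unchanged by the transformation.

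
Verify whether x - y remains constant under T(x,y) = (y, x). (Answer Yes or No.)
No

Substitute T(x,y) = (y, x) into the expression and compare with the original.

Original: x - y
After applying T: (y) - (x) = -x + y

This differs from the original x - y (difference: -2x + 2y), so the expression is NOT invariant.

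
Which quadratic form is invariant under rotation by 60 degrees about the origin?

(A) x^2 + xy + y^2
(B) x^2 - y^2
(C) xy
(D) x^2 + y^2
D

Rotation by 60 degrees sends (x, y) to (x/2 - sqrt(3)y/2, sqrt(3)x/2 + y/2).
Substitute the transformed coordinates into each option and compare with the original:
(A) x^2 + xy + y^2  ->  (x/2 - sqrt(3)y/2)^2 + (x/2 - sqrt(3)y/2)(sqrt(3)x/2 + y/2) + (sqrt(3)x/2 + y/2)^2 = sqrt(3)x^2/4 + x^2 - xy/2 - sqrt(3)y^2/4 + y^2   [differs from x^2 + xy + y^2: not invariant]
(B) x^2 - y^2  ->  (x/2 - sqrt(3)y/2)^2 - (sqrt(3)x/2 + y/2)^2 = -x^2/2 - sqrt(3)xy + y^2/2   [differs from x^2 - y^2: not invariant]
(C) xy  ->  (x/2 - sqrt(3)y/2)(sqrt(3)x/2 + y/2) = sqrt(3)x^2/4 - xy/2 - sqrt(3)y^2/4   [differs from xy: not invariant]
(D) x^2 + y^2  ->  (x/2 - sqrt(3)y/2)^2 + (sqrt(3)x/2 + y/2)^2 = x^2 + y^2   [equals x^2 + y^2: invariant]

Only option (D), x^2 + y^2, is unchanged by the transformation.
x^2 + y^2 is the squared distance from the origin, which rotations preserve.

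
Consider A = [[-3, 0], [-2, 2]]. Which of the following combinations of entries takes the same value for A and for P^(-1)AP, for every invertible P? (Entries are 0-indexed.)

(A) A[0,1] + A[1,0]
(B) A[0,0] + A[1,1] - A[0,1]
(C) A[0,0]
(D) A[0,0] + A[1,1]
D

A[0,0] + A[1,1] is the trace of A. By the cyclic property of the trace, tr(P^(-1)AP) = tr(APP^(-1)) = tr(A), so it is the same for every matrix similar to A.

The other combinations are not similarity invariants. For example, take P = [[2, 1], [1, 1]] (det P = 1), so P^(-1) = [[1, -1], [-1, 2]] and
B = P^(-1)AP = [[-4, -3], [2, 3]].
Evaluating each option on A and on B:
(A) A[0,1] + A[1,0]: -2 for A, -1 for B -> changes
(B) A[0,0] + A[1,1] - A[0,1]: -1 for A, 2 for B -> changes
(C) A[0,0]: -3 for A, -4 for B -> changes
(D) A[0,0] + A[1,1]: -1 for A, -1 for B -> unchanged

Only (D) A[0,0] + A[1,1] = -1 survives (and it does so for every P, not just this one), so it is the invariant.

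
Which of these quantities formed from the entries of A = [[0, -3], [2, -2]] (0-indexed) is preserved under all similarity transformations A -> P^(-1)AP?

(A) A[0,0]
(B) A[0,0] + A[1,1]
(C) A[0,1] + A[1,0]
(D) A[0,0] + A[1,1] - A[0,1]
B

A[0,0] + A[1,1] is the trace of A. By the cyclic property of the trace, tr(P^(-1)AP) = tr(APP^(-1)) = tr(A), so it is the same for every matrix similar to A.

The other combinations are not similarity invariants. For example, take P = [[1, -1], [0, 1]] (det P = 1), so P^(-1) = [[1, 1], [0, 1]] and
B = P^(-1)AP = [[2, -7], [2, -4]].
Evaluating each option on A and on B:
(A) A[0,0]: 0 for A, 2 for B -> changes
(B) A[0,0] + A[1,1]: -2 for A, -2 for B -> unchanged
(C) A[0,1] + A[1,0]: -1 for A, -5 for B -> changes
(D) A[0,0] + A[1,1] - A[0,1]: 1 for A, 5 for B -> changes

Only (B) A[0,0] + A[1,1] = -2 survives (and it does so for every P, not just this one), so it is the invariant.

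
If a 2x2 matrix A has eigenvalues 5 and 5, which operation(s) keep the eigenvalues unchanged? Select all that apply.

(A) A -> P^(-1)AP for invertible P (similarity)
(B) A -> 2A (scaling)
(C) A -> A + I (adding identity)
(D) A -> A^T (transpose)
A and D

Eigenvalues are preserved by:
1. Similarity transformations: A -> P^(-1)AP (same characteristic polynomial)
2. Transpose: A^T has the same eigenvalues as A

Eigenvalues are NOT preserved by:
- Adding identity: eigenvalues become 5+1, 5+1
- Scaling: eigenvalues become 10, 10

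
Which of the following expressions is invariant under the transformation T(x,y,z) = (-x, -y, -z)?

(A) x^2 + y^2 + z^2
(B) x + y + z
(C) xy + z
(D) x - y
A

Apply T(x,y,z) = (-x, -y, -z) to each option, i.e. replace (x, y, z) by the transformed coordinates.
Substitute the transformed coordinates into each option and compare with the original:
(A) x^2 + y^2 + z^2  ->  (-x)^2 + (-y)^2 + (-z)^2 = x^2 + y^2 + z^2   [equals x^2 + y^2 + z^2: invariant]
(B) x + y + z  ->  (-x) + (-y) + (-z) = -x - y - z   [differs from x + y + z: not invariant]
(C) xy + z  ->  (-x)(-y) + (-z) = xy - z   [differs from xy + z: not invariant]
(D) x - y  ->  (-x) - (-y) = -x + y   [differs from x - y: not invariant]

Only option (A), x^2 + y^2 + z^2, is unchanged by the transformation.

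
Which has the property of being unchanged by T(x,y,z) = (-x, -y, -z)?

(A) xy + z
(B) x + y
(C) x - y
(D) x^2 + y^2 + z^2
D

Apply T(x,y,z) = (-x, -y, -z) to each option, i.e. replace (x, y, z) by the transformed coordinates.
Substitute the transformed coordinates into each option and compare with the original:
(A) xy + z  ->  (-x)(-y) + (-z) = xy - z   [differs from xy + z: not invariant]
(B) x + y  ->  (-x) + (-y) = -x - y   [differs from x + y: not invariant]
(C) x - y  ->  (-x) - (-y) = -x + y   [differs from x - y: not invariant]
(D) x^2 + y^2 + z^2  ->  (-x)^2 + (-y)^2 + (-z)^2 = x^2 + y^2 + z^2   [equals x^2 + y^2 + z^2: invariant]

Only option (D), x^2 + y^2 + z^2, is unchanged by the transformation.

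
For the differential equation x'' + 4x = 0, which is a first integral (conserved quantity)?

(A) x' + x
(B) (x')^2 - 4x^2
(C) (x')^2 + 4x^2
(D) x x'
C

A first integral I satisfies dI/dt = 0 along every solution. Differentiate each option and use the equation of motion:
(A) d/dt[x' + x] = x'' + x' = -4x + x', not identically 0
(B) d/dt[(x')^2 - 4x^2] = 2x'x'' - 8x x' = -16x x', not identically 0
(C) d/dt[(x')^2 + 4x^2] = 2x'x'' + 8x x' = 2x'(-4x) + 8x x' = 0
(D) d/dt[x x'] = (x')^2 + x x'' = (x')^2 - 4x^2, not identically 0

Only (C) has zero time-derivative. So the energy-like quantity (x')^2 + 4x^2 is the first integral.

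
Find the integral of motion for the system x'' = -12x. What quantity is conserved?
E = (x')^2 + 12x^2

Multiply the equation by x':
x' * x'' = -12x * x'
The left side is d/dt[(x')^2/2] and the right side is d/dt[-12x^2/2], so
d/dt[(x')^2/2 + 12x^2/2] = 0, i.e. (x')^2/2 + 12x^2/2 = constant.
Multiplying by 2, the integral of motion is E = (x')^2 + 12x^2.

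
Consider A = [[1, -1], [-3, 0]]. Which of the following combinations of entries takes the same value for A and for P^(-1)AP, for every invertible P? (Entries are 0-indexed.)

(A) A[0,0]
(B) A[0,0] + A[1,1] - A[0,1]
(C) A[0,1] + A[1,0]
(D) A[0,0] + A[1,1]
D

A[0,0] + A[1,1] is the trace of A. By the cyclic property of the trace, tr(P^(-1)AP) = tr(APP^(-1)) = tr(A), so it is the same for every matrix similar to A.

The other combinations are not similarity invariants. For example, take P = [[1, 1], [1, 2]] (det P = 1), so P^(-1) = [[2, -1], [-1, 1]] and
B = P^(-1)AP = [[3, 1], [-3, -2]].
Evaluating each option on A and on B:
(A) A[0,0]: 1 for A, 3 for B -> changes
(B) A[0,0] + A[1,1] - A[0,1]: 2 for A, 0 for B -> changes
(C) A[0,1] + A[1,0]: -4 for A, -2 for B -> changes
(D) A[0,0] + A[1,1]: 1 for A, 1 for B -> unchanged

Only (D) A[0,0] + A[1,1] = 1 survives (and it does so for every P, not just this one), so it is the invariant.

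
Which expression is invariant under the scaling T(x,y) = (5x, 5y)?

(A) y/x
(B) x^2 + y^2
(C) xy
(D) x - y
A

Under the uniform scaling T(x,y) = (5x, 5y):
Substitute the transformed coordinates into each option and compare with the original:
(A) y/x  ->  (5y)/(5x) = y/x   [equals y/x: invariant]
(B) x^2 + y^2  ->  (5x)^2 + (5y)^2 = 25x^2 + 25y^2   [differs from x^2 + y^2: not invariant]
(C) xy  ->  (5x)(5y) = 25xy   [differs from xy: not invariant]
(D) x - y  ->  (5x) - (5y) = 5x - 5y   [differs from x - y: not invariant]

Only option (A), y/x, is unchanged by the transformation.
The common factor 5 cancels in a ratio of coordinates, while sums, products and sums of squares pick up factors of 5 or 25.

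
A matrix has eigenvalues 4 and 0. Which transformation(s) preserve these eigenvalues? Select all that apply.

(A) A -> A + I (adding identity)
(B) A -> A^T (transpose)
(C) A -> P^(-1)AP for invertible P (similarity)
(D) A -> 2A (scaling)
B and C

Eigenvalues are preserved by:
1. Similarity transformations: A -> P^(-1)AP (same characteristic polynomial)
2. Transpose: A^T has the same eigenvalues as A

Eigenvalues are NOT preserved by:
- Adding identity: eigenvalues become 4+1, 0+1
- Scaling: eigenvalues become 8, 0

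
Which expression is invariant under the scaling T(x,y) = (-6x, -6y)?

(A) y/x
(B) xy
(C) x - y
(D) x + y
A

Under the uniform scaling T(x,y) = (-6x, -6y):
Substitute the transformed coordinates into each option and compare with the original:
(A) y/x  ->  (-6y)/(-6x) = y/x   [equals y/x: invariant]
(B) xy  ->  (-6x)(-6y) = 36xy   [differs from xy: not invariant]
(C) x - y  ->  (-6x) - (-6y) = -6x + 6y   [differs from x - y: not invariant]
(D) x + y  ->  (-6x) + (-6y) = -6x - 6y   [differs from x + y: not invariant]

Only option (A), y/x, is unchanged by the transformation.
The common factor -6 cancels in a ratio of coordinates, while sums, products and sums of squares pick up factors of -6 or 36.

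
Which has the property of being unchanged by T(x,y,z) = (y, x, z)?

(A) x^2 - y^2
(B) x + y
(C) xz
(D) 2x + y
B

Apply T(x,y,z) = (y, x, z) to each option, i.e. replace (x, y, z) by the transformed coordinates.
Substitute the transformed coordinates into each option and compare with the original:
(A) x^2 - y^2  ->  (y)^2 - (x)^2 = -x^2 + y^2   [differs from x^2 - y^2: not invariant]
(B) x + y  ->  (y) + (x) = x + y   [equals x + y: invariant]
(C) xz  ->  (y)(z) = yz   [differs from xz: not invariant]
(D) 2x + y  ->  2(y) + (x) = x + 2y   [differs from 2x + y: not invariant]

Only option (B), x + y, is unchanged by the transformation.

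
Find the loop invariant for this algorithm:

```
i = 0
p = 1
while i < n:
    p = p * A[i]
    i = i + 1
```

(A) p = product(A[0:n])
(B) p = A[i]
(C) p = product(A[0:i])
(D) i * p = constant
C

A loop invariant must hold before the first iteration and be re-established by every execution of the body.

(C) p = product(A[0:i]): Initially i = 0 and p = 1 = product of the empty slice A[0:0]. If p = product(A[0:i]) holds at the top of an iteration, the body sets p to product(A[0:i]) * A[i] = product(A[0:i+1]) and then i to i+1, so the property is restored. At exit i = n, giving p = product(A[0:n]).

The other options fail:
(A) p = product(A[0:n]): false before the loop (p = 1, not the full product) -- it only becomes true at exit.
(B) p = A[i]: after the first iteration p = A[0] but i = 1; in general p is a product of several elements, not a single one.
(D) i * p = constant: initially i * p = 0, but after one iteration it is 1 * A[0], which is nonzero in general.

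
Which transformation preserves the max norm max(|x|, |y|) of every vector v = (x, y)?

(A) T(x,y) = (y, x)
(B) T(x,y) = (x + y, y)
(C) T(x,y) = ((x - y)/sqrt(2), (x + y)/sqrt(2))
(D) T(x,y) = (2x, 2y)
A

A transformation preserves a norm if ||T(v)|| = ||v|| for every v; a single vector where the norm changes rules an option out.

(A) T(x,y) = (y, x): preserves the norm -- it only permutes the coordinates and/or flips signs, which leaves max(|x|, |y|) unchanged.
(B) T(x,y) = (x + y, y): v = (1, 1) has norm max(|1|, |1|) = 1, but T(v) = (2, 1) has norm 2 -- not preserved.
(C) T(x,y) = ((x - y)/sqrt(2), (x + y)/sqrt(2)): v = (1, 0) has norm max(|1|, |0|) = 1, but T(v) = (sqrt(2)/2, sqrt(2)/2) has norm sqrt(2)/2 -- not preserved.
(D) T(x,y) = (2x, 2y): v = (1, 0) has norm max(|1|, |0|) = 1, but T(v) = (2, 0) has norm 2 -- not preserved.

Therefore the answer is (A).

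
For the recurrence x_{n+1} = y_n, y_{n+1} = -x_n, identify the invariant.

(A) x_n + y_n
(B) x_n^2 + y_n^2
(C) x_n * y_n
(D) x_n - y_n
B

For the recurrence x_{n+1} = y_n, y_{n+1} = -x_n:

x_{n+1}^2 + y_{n+1}^2 = y_n^2 + (-x_n)^2 = x_n^2 + y_n^2
The sum of squares is conserved (like energy in a harmonic oscillator).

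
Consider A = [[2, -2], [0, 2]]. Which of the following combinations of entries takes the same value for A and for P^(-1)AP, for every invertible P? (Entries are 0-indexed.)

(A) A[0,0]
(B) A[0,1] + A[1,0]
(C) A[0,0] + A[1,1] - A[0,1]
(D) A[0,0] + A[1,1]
D

A[0,0] + A[1,1] is the trace of A. By the cyclic property of the trace, tr(P^(-1)AP) = tr(APP^(-1)) = tr(A), so it is the same for every matrix similar to A.

The other combinations are not similarity invariants. For example, take P = [[1, 1], [1, 2]] (det P = 1), so P^(-1) = [[2, -1], [-1, 1]] and
B = P^(-1)AP = [[-2, -8], [2, 6]].
Evaluating each option on A and on B:
(A) A[0,0]: 2 for A, -2 for B -> changes
(B) A[0,1] + A[1,0]: -2 for A, -6 for B -> changes
(C) A[0,0] + A[1,1] - A[0,1]: 6 for A, 12 for B -> changes
(D) A[0,0] + A[1,1]: 4 for A, 4 for B -> unchanged

Only (D) A[0,0] + A[1,1] = 4 survives (and it does so for every P, not just this one), so it is the invariant.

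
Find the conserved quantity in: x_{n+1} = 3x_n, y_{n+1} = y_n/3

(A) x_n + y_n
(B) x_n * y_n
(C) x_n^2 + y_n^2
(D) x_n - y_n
B

For the recurrence x_{n+1} = 3x_n, y_{n+1} = y_n/3:

x_{n+1} * y_{n+1} = (3x_n) * (y_n/3) = x_n * y_n
The product is conserved.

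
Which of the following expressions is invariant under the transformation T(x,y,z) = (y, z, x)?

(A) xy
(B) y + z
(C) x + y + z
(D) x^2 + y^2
C

Apply T(x,y,z) = (y, z, x) to each option, i.e. replace (x, y, z) by the transformed coordinates.
Substitute the transformed coordinates into each option and compare with the original:
(A) xy  ->  (y)(z) = yz   [differs from xy: not invariant]
(B) y + z  ->  (z) + (x) = x + z   [differs from y + z: not invariant]
(C) x + y + z  ->  (y) + (z) + (x) = x + y + z   [equals x + y + z: invariant]
(D) x^2 + y^2  ->  (y)^2 + (z)^2 = y^2 + z^2   [differs from x^2 + y^2: not invariant]

Only option (C), x + y + z, is unchanged by the transformation.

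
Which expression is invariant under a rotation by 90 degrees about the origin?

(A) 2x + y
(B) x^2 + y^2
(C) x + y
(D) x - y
B

A rotation by 90 degrees sends (x, y) to (-y, x).
Substitute the transformed coordinates into each option and compare with the original:
(A) 2x + y  ->  2(-y) + (x) = x - 2y   [differs from 2x + y: not invariant]
(B) x^2 + y^2  ->  (-y)^2 + (x)^2 = x^2 + y^2   [equals x^2 + y^2: invariant]
(C) x + y  ->  (-y) + (x) = x - y   [differs from x + y: not invariant]
(D) x - y  ->  (-y) - (x) = -x - y   [differs from x - y: not invariant]

Only option (B), x^2 + y^2, is unchanged by the transformation.
Geometrically, x^2 + y^2 is the squared distance from the origin, which every rotation about the origin preserves.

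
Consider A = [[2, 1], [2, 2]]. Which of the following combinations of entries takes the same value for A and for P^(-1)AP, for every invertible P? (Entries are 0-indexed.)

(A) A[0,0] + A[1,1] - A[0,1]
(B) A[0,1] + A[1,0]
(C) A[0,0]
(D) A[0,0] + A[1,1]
D

A[0,0] + A[1,1] is the trace of A. By the cyclic property of the trace, tr(P^(-1)AP) = tr(APP^(-1)) = tr(A), so it is the same for every matrix similar to A.

The other combinations are not similarity invariants. For example, take P = [[1, 1], [0, 1]] (det P = 1), so P^(-1) = [[1, -1], [0, 1]] and
B = P^(-1)AP = [[0, -1], [2, 4]].
Evaluating each option on A and on B:
(A) A[0,0] + A[1,1] - A[0,1]: 3 for A, 5 for B -> changes
(B) A[0,1] + A[1,0]: 3 for A, 1 for B -> changes
(C) A[0,0]: 2 for A, 0 for B -> changes
(D) A[0,0] + A[1,1]: 4 for A, 4 for B -> unchanged

Only (D) A[0,0] + A[1,1] = 4 survives (and it does so for every P, not just this one), so it is the invariant.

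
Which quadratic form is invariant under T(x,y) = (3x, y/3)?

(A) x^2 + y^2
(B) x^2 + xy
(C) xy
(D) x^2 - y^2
C

T multiplies x by 3 and divides y by 3.
Substitute the transformed coordinates into each option and compare with the original:
(A) x^2 + y^2  ->  (3x)^2 + (y/3)^2 = 9x^2 + y^2/9   [differs from x^2 + y^2: not invariant]
(B) x^2 + xy  ->  (3x)^2 + (3x)(y/3) = 9x^2 + xy   [differs from x^2 + xy: not invariant]
(C) xy  ->  (3x)(y/3) = xy   [equals xy: invariant]
(D) x^2 - y^2  ->  (3x)^2 - (y/3)^2 = 9x^2 - y^2/9   [differs from x^2 - y^2: not invariant]

Only option (C), xy, is unchanged by the transformation.
The factors 3 and 1/3 cancel only in the pure product xy.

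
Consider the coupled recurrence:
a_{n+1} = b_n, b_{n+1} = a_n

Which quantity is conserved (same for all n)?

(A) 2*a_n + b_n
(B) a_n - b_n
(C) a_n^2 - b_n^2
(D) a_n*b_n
D

Replace a_n by a_{n+1} = b_n and b_n by b_{n+1} = a_n in each option and simplify:
(A) 2*a_n + b_n  ->  2*(b_n) + (a_n) = a_n + 2*b_n   [not conserved]
(B) a_n - b_n  ->  (b_n) - (a_n) = -a_n + b_n   [not conserved]
(C) a_n^2 - b_n^2  ->  (b_n)^2 - (a_n)^2 = -a_n^2 + b_n^2   [not conserved]
(D) a_n*b_n  ->  (b_n)*(a_n) = a_n*b_n   [conserved]

Only (D) a_n*b_n returns to itself after one step, so it is the conserved quantity.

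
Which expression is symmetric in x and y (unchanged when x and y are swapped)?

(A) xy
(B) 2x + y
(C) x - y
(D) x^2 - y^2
A

A symmetric expression is unchanged when the variables are permuted; here the transformation to test is the swap (x, y) -> (y, x).
Substitute the transformed coordinates into each option and compare with the original:
(A) xy  ->  (y)(x) = xy   [equals xy: invariant]
(B) 2x + y  ->  2(y) + (x) = x + 2y   [differs from 2x + y: not invariant]
(C) x - y  ->  (y) - (x) = -x + y   [differs from x - y: not invariant]
(D) x^2 - y^2  ->  (y)^2 - (x)^2 = -x^2 + y^2   [differs from x^2 - y^2: not invariant]

Only option (A), xy, is unchanged by the transformation.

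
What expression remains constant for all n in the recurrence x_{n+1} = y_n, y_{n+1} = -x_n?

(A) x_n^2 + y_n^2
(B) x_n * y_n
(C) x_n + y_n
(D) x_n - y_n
A

For the recurrence x_{n+1} = y_n, y_{n+1} = -x_n:

x_{n+1}^2 + y_{n+1}^2 = y_n^2 + (-x_n)^2 = x_n^2 + y_n^2
The sum of squares is conserved (like energy in a harmonic oscillator).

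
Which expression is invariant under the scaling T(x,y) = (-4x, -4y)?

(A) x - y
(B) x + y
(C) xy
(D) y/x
D

Under the uniform scaling T(x,y) = (-4x, -4y):
Substitute the transformed coordinates into each option and compare with the original:
(A) x - y  ->  (-4x) - (-4y) = -4x + 4y   [differs from x - y: not invariant]
(B) x + y  ->  (-4x) + (-4y) = -4x - 4y   [differs from x + y: not invariant]
(C) xy  ->  (-4x)(-4y) = 16xy   [differs from xy: not invariant]
(D) y/x  ->  (-4y)/(-4x) = y/x   [equals y/x: invariant]

Only option (D), y/x, is unchanged by the transformation.
The common factor -4 cancels in a ratio of coordinates, while sums, products and sums of squares pick up factors of -4 or 16.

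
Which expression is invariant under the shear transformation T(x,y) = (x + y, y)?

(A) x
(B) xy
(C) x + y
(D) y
D

Under the shear T(x,y) = (x + y, y):
Substitute the transformed coordinates into each option and compare with the original:
(A) x  ->  (x + y) = x + y   [differs from x: not invariant]
(B) xy  ->  (x + y)(y) = xy + y^2   [differs from xy: not invariant]
(C) x + y  ->  (x + y) + (y) = x + 2y   [differs from x + y: not invariant]
(D) y  ->  (y) = y   [equals y: invariant]

Only option (D), y, is unchanged by the transformation.
A horizontal shear moves points parallel to the x-axis, so the y-coordinate (and any function of y alone) is unchanged.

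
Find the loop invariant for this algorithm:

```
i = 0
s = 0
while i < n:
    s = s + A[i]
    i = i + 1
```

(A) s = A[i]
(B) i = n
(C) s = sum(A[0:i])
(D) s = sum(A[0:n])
C

A loop invariant must hold before the first iteration and be re-established by every execution of the body.

(C) s = sum(A[0:i]): Initially i = 0 and s = 0 = sum of the empty slice A[0:0]. If s = sum(A[0:i]) holds at the top of an iteration, the body sets s to sum(A[0:i]) + A[i] = sum(A[0:i+1]) and then i to i+1, so s = sum(A[0:i]) holds again. At exit i = n, giving s = sum(A[0:n]).

The other options fail:
(A) s = A[i]: after the first iteration s = A[0] but i = 1, so s = A[i] compares s with the wrong element (and fails in general).
(B) i = n: false initially (i = 0); it is the exit condition, not an invariant.
(D) s = sum(A[0:n]): false before the loop (s = 0, not the full sum) -- it only becomes true at exit.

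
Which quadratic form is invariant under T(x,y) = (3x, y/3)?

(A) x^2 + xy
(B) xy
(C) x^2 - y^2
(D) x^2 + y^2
B

T multiplies x by 3 and divides y by 3.
Substitute the transformed coordinates into each option and compare with the original:
(A) x^2 + xy  ->  (3x)^2 + (3x)(y/3) = 9x^2 + xy   [differs from x^2 + xy: not invariant]
(B) xy  ->  (3x)(y/3) = xy   [equals xy: invariant]
(C) x^2 - y^2  ->  (3x)^2 - (y/3)^2 = 9x^2 - y^2/9   [differs from x^2 - y^2: not invariant]
(D) x^2 + y^2  ->  (3x)^2 + (y/3)^2 = 9x^2 + y^2/9   [differs from x^2 + y^2: not invariant]

Only option (B), xy, is unchanged by the transformation.
The factors 3 and 1/3 cancel only in the pure product xy.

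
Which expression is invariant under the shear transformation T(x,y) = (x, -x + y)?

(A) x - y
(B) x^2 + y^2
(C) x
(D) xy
C

Under the shear T(x,y) = (x, -x + y):
Substitute the transformed coordinates into each option and compare with the original:
(A) x - y  ->  (x) - (-x + y) = 2x - y   [differs from x - y: not invariant]
(B) x^2 + y^2  ->  (x)^2 + (-x + y)^2 = 2x^2 - 2xy + y^2   [differs from x^2 + y^2: not invariant]
(C) x  ->  (x) = x   [equals x: invariant]
(D) xy  ->  (x)(-x + y) = -x^2 + xy   [differs from xy: not invariant]

Only option (C), x, is unchanged by the transformation.
A vertical shear moves points parallel to the y-axis, so the x-coordinate (and any function of x alone) is unchanged.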